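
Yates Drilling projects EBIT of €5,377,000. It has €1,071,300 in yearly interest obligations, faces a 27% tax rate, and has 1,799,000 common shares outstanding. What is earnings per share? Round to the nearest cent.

€1.75

Interest = €1,071,300.00, so EBT = €5,377,000 − €1,071,300.00 = €4,305,700.00.
After tax at 27%: net income = €4,305,700.00 × 0.73 = €3,143,161.00.
Per share: €3,143,161.00 / 1,799,000 shares = €1.75.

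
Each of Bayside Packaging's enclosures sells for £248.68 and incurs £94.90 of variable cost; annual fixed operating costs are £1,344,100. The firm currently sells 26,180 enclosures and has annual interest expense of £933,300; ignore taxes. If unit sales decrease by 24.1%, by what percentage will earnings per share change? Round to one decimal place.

At 26,180 units, contribution = 26,180 × £153.78 = £4,025,960.40.
Subtracting fixed costs: EBIT = £4,025,960.40 − £1,344,100 = £2,681,860.40.
Interest = £933,300.00, so EBIT − I = £1,748,560.40.
DCL = total CM / (EBIT − I) = £4,025,960.40 / £1,748,560.40 = 2.3024.
EPS therefore changes by 2.3024 × (-24.1%) = -55.5%.

-55.5%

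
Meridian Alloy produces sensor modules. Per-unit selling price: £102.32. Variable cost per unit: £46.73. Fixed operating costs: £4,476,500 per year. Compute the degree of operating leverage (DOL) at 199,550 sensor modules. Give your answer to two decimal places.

1.68

Contribution at this volume is 199,550 × £55.59 = £11,092,984.50.
Operating income = contribution − fixed costs = £11,092,984.50 − £4,476,500 = £6,616,484.50.
Degree of operating leverage = £11,092,984.50 / £6,616,484.50 = 1.6766.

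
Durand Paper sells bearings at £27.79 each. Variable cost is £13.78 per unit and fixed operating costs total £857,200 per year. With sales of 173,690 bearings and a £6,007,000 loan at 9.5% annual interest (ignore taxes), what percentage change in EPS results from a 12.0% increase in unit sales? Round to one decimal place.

Total contribution margin = 173,690 × £14.01 = £2,433,396.90.
Operating income = contribution − fixed costs = £2,433,396.90 − £857,200 = £1,576,196.90.
Interest = £570,665.00, so EBIT − I = £1,005,531.90.
DCL = total CM / (EBIT − I) = £2,433,396.90 / £1,005,531.90 = 2.4200.
%ΔEPS = DCL × %ΔSales = 2.4200 × +12.0% = +29.0%.

+29.0%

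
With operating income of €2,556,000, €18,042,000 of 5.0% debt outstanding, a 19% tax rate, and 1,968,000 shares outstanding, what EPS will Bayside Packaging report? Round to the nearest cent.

Pre-tax income = €2,556,000 − €902,100.00 = €1,653,900.00.
Net income = €1,653,900.00 × (1 − 0.19) = €1,339,659.00.
EPS = €1,339,659.00 ÷ 1,968,000 = €0.68.

€0.68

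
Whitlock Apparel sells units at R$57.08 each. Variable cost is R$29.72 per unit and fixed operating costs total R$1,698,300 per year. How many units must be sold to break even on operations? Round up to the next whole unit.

Each unit contributes R$57.08 − R$29.72 = R$27.36.
Break-even Q = R$1,698,300 / R$27.36 = 62,072.37 → 62,073 units.

62,073 units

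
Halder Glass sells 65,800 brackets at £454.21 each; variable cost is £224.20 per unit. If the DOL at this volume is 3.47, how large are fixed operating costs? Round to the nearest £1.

Total contribution margin = 65,800 × £230.01 = £15,134,658.00.
DOL = contribution / EBIT, so EBIT = £15,134,658.00 / 3.47 = £4,361,572.91.
Fixed costs = CM − EBIT = £15,134,658.00 − £4,361,572.91 = £10,773,085.

£10,773,085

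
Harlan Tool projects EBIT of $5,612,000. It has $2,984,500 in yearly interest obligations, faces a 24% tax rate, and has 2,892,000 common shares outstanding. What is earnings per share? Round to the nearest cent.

Pre-tax income = $5,612,000 − $2,984,500.00 = $2,627,500.00.
Net income = $2,627,500.00 × (1 − 0.24) = $1,996,900.00.
EPS = $1,996,900.00 ÷ 2,892,000 = $0.69.

$0.69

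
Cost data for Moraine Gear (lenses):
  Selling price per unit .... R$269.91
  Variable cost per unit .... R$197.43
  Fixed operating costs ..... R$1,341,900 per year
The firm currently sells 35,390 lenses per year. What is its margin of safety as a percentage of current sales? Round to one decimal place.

47.7%

Contribution margin per unit = R$269.91 − R$197.43 = R$72.48. Break-even units = R$1,341,900 ÷ R$72.48 = 18,514.07; break-even revenue = 18,514.07 × R$269.91 = R$4,997,133.40.
Actual sales revenue = 35,390 × R$269.91 = R$9,552,114.90.
Margin of safety = (R$9,552,114.90 − R$4,997,133.40) ÷ R$9,552,114.90 = 47.7%.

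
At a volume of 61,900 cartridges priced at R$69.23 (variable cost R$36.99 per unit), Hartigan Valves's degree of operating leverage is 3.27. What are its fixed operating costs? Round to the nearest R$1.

R$1,385,364

Contribution at this volume is 61,900 × R$32.24 = R$1,995,656.00.
Since DOL = CM ÷ EBIT, EBIT = R$1,995,656.00 ÷ 3.27 = R$610,292.35.
And FC = contribution − EBIT = R$1,995,656.00 − R$610,292.35 = R$1,385,364.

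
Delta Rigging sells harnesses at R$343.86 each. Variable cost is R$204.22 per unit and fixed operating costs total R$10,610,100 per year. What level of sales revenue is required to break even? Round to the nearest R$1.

R$26,127,105

CM per unit = R$343.86 − R$204.22 = R$139.64; CM ratio = R$139.64 / R$343.86 = 0.4061.
Break-even sales = FC ÷ CM ratio = R$10,610,100 × R$343.86 / R$139.64 = R$26,127,105.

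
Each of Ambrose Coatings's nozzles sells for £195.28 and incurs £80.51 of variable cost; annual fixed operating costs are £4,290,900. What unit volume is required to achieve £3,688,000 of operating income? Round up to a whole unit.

Each unit contributes £195.28 − £80.51 = £114.77.
Need Q such that Q × £114.77 − £4,290,900 = £3,688,000, i.e. Q = £7,978,900 / £114.77 = 69,520.78 → 69,521.

69,521 nozzles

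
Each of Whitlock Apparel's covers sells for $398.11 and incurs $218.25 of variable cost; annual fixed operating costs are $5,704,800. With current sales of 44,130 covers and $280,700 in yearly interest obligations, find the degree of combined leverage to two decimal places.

At 44,130 units, contribution = 44,130 × $179.86 = $7,937,221.80.
EBIT = $7,937,221.80 − $5,704,800 = $2,232,421.80. Interest = $280,700.00.
DOL = $7,937,221.80 ÷ $2,232,421.80 = 3.5554; DFL = $2,232,421.80 ÷ $1,951,721.80 = 1.1438.
Combined leverage = 3.5554 × 1.1438 = 4.0667.

4.07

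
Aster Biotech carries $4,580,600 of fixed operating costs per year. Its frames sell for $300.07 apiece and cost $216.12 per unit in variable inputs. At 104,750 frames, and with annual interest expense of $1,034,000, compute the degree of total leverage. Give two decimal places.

2.77

Contribution at this volume is 104,750 × $83.95 = $8,793,762.50.
Operating income = contribution − fixed costs = $8,793,762.50 − $4,580,600 = $4,213,162.50. Interest = $1,034,000.00.
DOL = $8,793,762.50 ÷ $4,213,162.50 = 2.0872; DFL = $4,213,162.50 ÷ $3,179,162.50 = 1.3252.
DCL = DOL × DFL = 2.0872 × 1.3252 = 2.7660.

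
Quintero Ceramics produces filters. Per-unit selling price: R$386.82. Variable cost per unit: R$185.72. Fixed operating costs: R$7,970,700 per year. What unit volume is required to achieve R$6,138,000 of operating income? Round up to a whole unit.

Contribution margin per unit = R$386.82 − R$185.72 = R$201.10.
Units = (FC + target) / CM = (R$7,970,700 + R$6,138,000) / R$201.10 = 70,157.63, so 70,158 filters.

70,158 filters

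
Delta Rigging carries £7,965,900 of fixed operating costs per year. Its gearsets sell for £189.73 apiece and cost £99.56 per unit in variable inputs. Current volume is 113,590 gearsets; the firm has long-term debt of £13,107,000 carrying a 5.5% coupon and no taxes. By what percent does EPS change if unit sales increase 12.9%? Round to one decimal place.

+84.9%

Total contribution margin = 113,590 × £90.17 = £10,242,410.30.
Subtracting fixed costs: EBIT = £10,242,410.30 − £7,965,900 = £2,276,510.30.
After interest of £720,885.00, pre-tax earnings = £1,555,625.30.
Degree of combined leverage = contribution ÷ (EBIT − I) = £10,242,410.30 ÷ £1,555,625.30 = 6.5841.
%ΔEPS = DCL × %ΔSales = 6.5841 × +12.9% = +84.9%.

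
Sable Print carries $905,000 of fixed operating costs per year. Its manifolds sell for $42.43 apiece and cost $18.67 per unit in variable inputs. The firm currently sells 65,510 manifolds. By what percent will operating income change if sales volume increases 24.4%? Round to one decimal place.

Total contribution margin = 65,510 × $23.76 = $1,556,517.60.
Operating income = contribution − fixed costs = $1,556,517.60 − $905,000 = $651,517.60.
DOL = contribution ÷ EBIT = $1,556,517.60 ÷ $651,517.60 = 2.3891.
Operating income changes by 2.3891 × +24.4% = +58.3%.

+58.3%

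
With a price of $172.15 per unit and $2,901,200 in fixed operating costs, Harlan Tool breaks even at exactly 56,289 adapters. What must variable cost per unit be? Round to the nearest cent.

$120.61

Contribution per unit must be FC / Q = $2,901,200 / 56,289 = $51.5412.
Hence VC = price − CM = $172.15 − $51.5412 = $120.61.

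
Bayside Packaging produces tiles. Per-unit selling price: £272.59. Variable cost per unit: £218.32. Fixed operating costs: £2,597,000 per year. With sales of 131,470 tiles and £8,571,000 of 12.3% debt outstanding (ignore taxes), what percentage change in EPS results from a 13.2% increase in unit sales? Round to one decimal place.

+27.0%

Total contribution margin = 131,470 × £54.27 = £7,134,876.90.
Subtracting fixed costs: EBIT = £7,134,876.90 − £2,597,000 = £4,537,876.90.
Interest = £1,054,233.00, so EBIT − I = £3,483,643.90.
DCL = total CM / (EBIT − I) = £7,134,876.90 / £3,483,643.90 = 2.0481.
EPS therefore changes by 2.0481 × (+13.2%) = +27.0%.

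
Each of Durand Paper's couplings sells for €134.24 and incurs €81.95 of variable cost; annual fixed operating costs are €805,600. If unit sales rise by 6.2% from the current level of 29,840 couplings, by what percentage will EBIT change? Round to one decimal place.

At 29,840 units, contribution = 29,840 × €52.29 = €1,560,333.60.
Operating income = contribution − fixed costs = €1,560,333.60 − €805,600 = €754,733.60.
DOL = contribution ÷ EBIT = €1,560,333.60 ÷ €754,733.60 = 2.0674.
%ΔEBIT = DOL × %ΔSales = 2.0674 × +6.2% = +12.8%.

+12.8%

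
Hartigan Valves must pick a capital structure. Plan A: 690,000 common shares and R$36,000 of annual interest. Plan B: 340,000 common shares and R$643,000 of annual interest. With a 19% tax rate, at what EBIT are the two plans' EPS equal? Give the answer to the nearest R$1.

At indifference, (EBIT − 36,000)(1 − t)/690,000 = (EBIT − 643,000)(1 − t)/340,000.
Cancelling (1 − t) and cross-multiplying: 340,000·(EBIT − 36,000) = 690,000·(EBIT − 643,000).
EBIT × (690,000 − 340,000) = 643,000 × 690,000 − 36,000 × 340,000 = 431,430,000,000, so EBIT = 431,430,000,000 ÷ 350,000 = 1,232,657.14.

R$1,232,657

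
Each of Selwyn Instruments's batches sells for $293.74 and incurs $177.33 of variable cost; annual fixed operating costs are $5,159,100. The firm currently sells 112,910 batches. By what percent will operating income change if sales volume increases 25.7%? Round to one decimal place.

At 112,910 units, contribution = 112,910 × $116.41 = $13,143,853.10.
EBIT = $13,143,853.10 − $5,159,100 = $7,984,753.10.
DOL = contribution ÷ EBIT = $13,143,853.10 ÷ $7,984,753.10 = 1.6461.
So EBIT moves 1.6461 × (+25.7%) = +42.3%.

+42.3%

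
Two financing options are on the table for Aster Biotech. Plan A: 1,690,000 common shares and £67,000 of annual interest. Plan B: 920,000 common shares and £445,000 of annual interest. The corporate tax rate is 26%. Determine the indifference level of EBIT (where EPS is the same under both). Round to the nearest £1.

At indifference, (EBIT − 67,000)(1 − t)/1,690,000 = (EBIT − 445,000)(1 − t)/920,000.
Cancelling (1 − t) and cross-multiplying: 920,000·(EBIT − 67,000) = 1,690,000·(EBIT − 445,000).
Solving, EBIT = (445,000·1,690,000 − 67,000·920,000) / (1,690,000 − 920,000) = 690,410,000,000 / 770,000 = 896,636.36.

£896,636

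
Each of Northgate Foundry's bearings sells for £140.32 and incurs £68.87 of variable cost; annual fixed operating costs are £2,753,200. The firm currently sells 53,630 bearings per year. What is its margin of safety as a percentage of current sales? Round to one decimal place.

28.1%

Contribution margin per unit = £140.32 − £68.87 = £71.45. Break-even units = £2,753,200 ÷ £71.45 = 38,533.24; break-even revenue = 38,533.24 × £140.32 = £5,406,984.24.
Current sales = 53,630 × £140.32 = £7,525,361.60.
Margin of safety = (£7,525,361.60 − £5,406,984.24) ÷ £7,525,361.60 = 28.1%.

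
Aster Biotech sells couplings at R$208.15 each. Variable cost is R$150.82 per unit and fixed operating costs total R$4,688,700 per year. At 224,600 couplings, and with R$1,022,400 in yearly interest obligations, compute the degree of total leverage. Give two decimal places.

1.80

Total contribution margin = 224,600 × R$57.33 = R$12,876,318.00.
Operating income = contribution − fixed costs = R$12,876,318.00 − R$4,688,700 = R$8,187,618.00. Interest = R$1,022,400.00.
DOL = R$12,876,318.00 ÷ R$8,187,618.00 = 1.5727; DFL = R$8,187,618.00 ÷ R$7,165,218.00 = 1.1427.
Combined leverage = 1.5727 × 1.1427 = 1.7971.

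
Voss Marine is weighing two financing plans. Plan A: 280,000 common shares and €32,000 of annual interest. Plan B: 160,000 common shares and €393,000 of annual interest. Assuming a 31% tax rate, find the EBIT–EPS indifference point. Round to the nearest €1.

Set EPS_A = EPS_B: (EBIT − €32,000)(1 − 0.31) ÷ 280,000 = (EBIT − €393,000)(1 − 0.31) ÷ 160,000.
Cancelling (1 − t) and cross-multiplying: 160,000·(EBIT − 32,000) = 280,000·(EBIT − 393,000).
Solving, EBIT = (393,000·280,000 − 32,000·160,000) / (280,000 − 160,000) = 104,920,000,000 / 120,000 = 874,333.33.

€874,333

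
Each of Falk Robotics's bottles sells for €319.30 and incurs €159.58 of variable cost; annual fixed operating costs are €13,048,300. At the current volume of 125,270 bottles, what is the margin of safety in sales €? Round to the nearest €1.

Contribution margin per unit = €319.30 − €159.58 = €159.72. Break-even units = €13,048,300 ÷ €159.72 = 81,694.84; break-even revenue = 81,694.84 × €319.30 = €26,085,162.72.
Actual sales revenue = 125,270 × €319.30 = €39,998,711.00.
Margin of safety = €39,998,711.00 − €26,085,162.72 = €13,913,548.

€13,913,548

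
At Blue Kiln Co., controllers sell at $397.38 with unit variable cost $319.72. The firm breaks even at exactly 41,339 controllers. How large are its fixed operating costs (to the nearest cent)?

$3,210,386.74

Unit CM = price − variable cost = $397.38 − $319.72 = $77.66.
Fixed costs = break-even units × CM = 41,339 × $77.66 = $3,210,386.74.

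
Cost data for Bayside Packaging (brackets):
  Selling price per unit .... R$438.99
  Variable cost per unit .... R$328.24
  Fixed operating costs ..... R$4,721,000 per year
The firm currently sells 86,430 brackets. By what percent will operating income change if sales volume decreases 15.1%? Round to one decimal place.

At 86,430 units, contribution = 86,430 × R$110.75 = R$9,572,122.50.
Subtracting fixed costs: EBIT = R$9,572,122.50 − R$4,721,000 = R$4,851,122.50.
Degree of operating leverage = R$9,572,122.50 / R$4,851,122.50 = 1.9732.
So EBIT moves 1.9732 × (-15.1%) = -29.8%.

-29.8%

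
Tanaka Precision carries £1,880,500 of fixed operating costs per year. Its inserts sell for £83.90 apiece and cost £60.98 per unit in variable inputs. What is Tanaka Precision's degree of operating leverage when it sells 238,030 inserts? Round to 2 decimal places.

1.53

Total contribution margin = 238,030 × £22.92 = £5,455,647.60.
Subtracting fixed costs: EBIT = £5,455,647.60 − £1,880,500 = £3,575,147.60.
DOL = contribution ÷ EBIT = £5,455,647.60 ÷ £3,575,147.60 = 1.5260.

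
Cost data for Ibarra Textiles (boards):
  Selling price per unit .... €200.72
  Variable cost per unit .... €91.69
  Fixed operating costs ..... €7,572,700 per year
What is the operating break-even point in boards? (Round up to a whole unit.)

69,456 boards

Unit CM = price − variable cost = €200.72 − €91.69 = €109.03.
Units to break even: €7,572,700 ÷ €109.03 = 69,455.20, rounded up to 69,456.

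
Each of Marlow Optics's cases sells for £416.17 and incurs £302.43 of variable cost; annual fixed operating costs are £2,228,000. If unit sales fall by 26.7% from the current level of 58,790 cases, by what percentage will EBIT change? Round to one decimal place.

Contribution at this volume is 58,790 × £113.74 = £6,686,774.60.
EBIT = £6,686,774.60 − £2,228,000 = £4,458,774.60.
So DOL = total CM / EBIT = £6,686,774.60 / £4,458,774.60 = 1.4997.
%ΔEBIT = DOL × %ΔSales = 1.4997 × -26.7% = -40.0%.

-40.0%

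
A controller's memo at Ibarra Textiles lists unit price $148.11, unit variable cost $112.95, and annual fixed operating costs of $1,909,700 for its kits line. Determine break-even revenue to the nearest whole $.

Contribution margin per unit = $148.11 − $112.95 = $35.16, a CM ratio of $35.16 ÷ $148.11 = 0.2374.
Break-even sales = FC ÷ CM ratio = $1,909,700 × $148.11 / $35.16 = $8,044,530.

$8,044,530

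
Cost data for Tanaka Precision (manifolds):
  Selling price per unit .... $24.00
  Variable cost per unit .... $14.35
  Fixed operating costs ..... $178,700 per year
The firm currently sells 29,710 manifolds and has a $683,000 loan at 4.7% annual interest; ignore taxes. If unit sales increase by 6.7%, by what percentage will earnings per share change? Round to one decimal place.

+25.3%

Total contribution margin = 29,710 × $9.65 = $286,701.50.
Operating income = contribution − fixed costs = $286,701.50 − $178,700 = $108,001.50.
Interest = $32,101.00, so EBIT − I = $75,900.50.
DCL = total CM / (EBIT − I) = $286,701.50 / $75,900.50 = 3.7773.
%ΔEPS = DCL × %ΔSales = 3.7773 × +6.7% = +25.3%.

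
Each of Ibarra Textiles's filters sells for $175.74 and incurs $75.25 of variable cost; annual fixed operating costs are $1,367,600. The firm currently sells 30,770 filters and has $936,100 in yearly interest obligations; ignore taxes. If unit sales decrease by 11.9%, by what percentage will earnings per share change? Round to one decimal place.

-46.7%

Contribution at this volume is 30,770 × $100.49 = $3,092,077.30.
Operating income = contribution − fixed costs = $3,092,077.30 − $1,367,600 = $1,724,477.30.
Interest = $936,100.00, so EBIT − I = $788,377.30.
Degree of combined leverage = contribution ÷ (EBIT − I) = $3,092,077.30 ÷ $788,377.30 = 3.9221.
EPS therefore changes by 3.9221 × (-11.9%) = -46.7%.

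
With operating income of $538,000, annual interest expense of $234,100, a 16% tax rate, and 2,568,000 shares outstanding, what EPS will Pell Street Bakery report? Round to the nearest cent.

Pre-tax income = $538,000 − $234,100.00 = $303,900.00.
After tax at 16%: net income = $303,900.00 × 0.84 = $255,276.00.
EPS = $255,276.00 ÷ 2,568,000 = $0.10.

$0.10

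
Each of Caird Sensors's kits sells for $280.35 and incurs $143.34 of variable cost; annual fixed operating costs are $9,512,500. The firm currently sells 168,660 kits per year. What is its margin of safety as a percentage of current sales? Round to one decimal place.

Each unit contributes $280.35 − $143.34 = $137.01. Break-even units = $9,512,500 ÷ $137.01 = 69,429.24; break-even revenue = 69,429.24 × $280.35 = $19,464,487.08.
Current sales = 168,660 × $280.35 = $47,283,831.00.
Margin of safety = ($47,283,831.00 − $19,464,487.08) ÷ $47,283,831.00 = 58.8%.

58.8%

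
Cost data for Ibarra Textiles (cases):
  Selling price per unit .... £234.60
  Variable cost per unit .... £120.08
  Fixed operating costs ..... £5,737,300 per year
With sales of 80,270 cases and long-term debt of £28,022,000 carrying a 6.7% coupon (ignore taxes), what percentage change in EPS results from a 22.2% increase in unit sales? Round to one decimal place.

Contribution at this volume is 80,270 × £114.52 = £9,192,520.40.
Operating income = contribution − fixed costs = £9,192,520.40 − £5,737,300 = £3,455,220.40.
Interest = £1,877,474.00, so EBIT − I = £1,577,746.40.
Degree of combined leverage = contribution ÷ (EBIT − I) = £9,192,520.40 ÷ £1,577,746.40 = 5.8264.
EPS therefore changes by 5.8264 × (+22.2%) = +129.3%.

+129.3%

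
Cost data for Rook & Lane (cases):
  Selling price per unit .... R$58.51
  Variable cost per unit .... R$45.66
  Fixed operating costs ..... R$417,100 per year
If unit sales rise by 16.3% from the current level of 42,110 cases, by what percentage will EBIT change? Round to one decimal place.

Contribution at this volume is 42,110 × R$12.85 = R$541,113.50.
Operating income = contribution − fixed costs = R$541,113.50 − R$417,100 = R$124,013.50.
DOL = contribution ÷ EBIT = R$541,113.50 ÷ R$124,013.50 = 4.3633.
Operating income changes by 4.3633 × +16.3% = +71.1%.

+71.1%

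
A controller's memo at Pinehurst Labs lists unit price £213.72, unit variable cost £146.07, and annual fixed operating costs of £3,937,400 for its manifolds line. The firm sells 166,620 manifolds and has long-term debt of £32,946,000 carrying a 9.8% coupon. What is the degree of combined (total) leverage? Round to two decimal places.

2.75

Contribution at this volume is 166,620 × £67.65 = £11,271,843.00.
Operating income = contribution − fixed costs = £11,271,843.00 − £3,937,400 = £7,334,443.00. Interest = £3,228,708.00, so EBIT − I = £4,105,735.00.
Degree of total leverage = total CM / (EBIT − interest) = £11,271,843.00 / £4,105,735.00 = 2.7454.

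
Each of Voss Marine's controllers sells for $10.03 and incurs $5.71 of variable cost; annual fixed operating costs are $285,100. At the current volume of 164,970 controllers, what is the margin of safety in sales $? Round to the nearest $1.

$992,716

Unit CM = price − variable cost = $10.03 − $5.71 = $4.32. Break-even units = $285,100 ÷ $4.32 = 65,995.37; break-even revenue = 65,995.37 × $10.03 = $661,933.56.
Current sales = 164,970 × $10.03 = $1,654,649.10.
Margin of safety = $1,654,649.10 − $661,933.56 = $992,716.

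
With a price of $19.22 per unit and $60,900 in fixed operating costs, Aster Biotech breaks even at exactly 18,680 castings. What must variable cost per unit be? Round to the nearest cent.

$15.96

At break-even, FC = Q × (P − VC), so P − VC = $60,900 ÷ 18,680 = $3.2602.
Variable cost per unit = $19.22 − $3.2602 = $15.96.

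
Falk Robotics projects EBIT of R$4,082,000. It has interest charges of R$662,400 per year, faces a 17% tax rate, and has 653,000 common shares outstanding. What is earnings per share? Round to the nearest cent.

R$4.35

Interest = R$662,400.00, so EBT = R$4,082,000 − R$662,400.00 = R$3,419,600.00.
Net income = R$3,419,600.00 × (1 − 0.17) = R$2,838,268.00.
Per share: R$2,838,268.00 / 653,000 shares = R$4.35.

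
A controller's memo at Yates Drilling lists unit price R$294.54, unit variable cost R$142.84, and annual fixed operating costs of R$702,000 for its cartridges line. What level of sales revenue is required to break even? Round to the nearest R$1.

Contribution margin per unit = R$294.54 − R$142.84 = R$151.70, a CM ratio of R$151.70 ÷ R$294.54 = 0.5150.
Break-even revenue = fixed costs × price ÷ CM = R$702,000 × R$294.54 ÷ R$151.70 = R$1,363,000.

R$1,363,000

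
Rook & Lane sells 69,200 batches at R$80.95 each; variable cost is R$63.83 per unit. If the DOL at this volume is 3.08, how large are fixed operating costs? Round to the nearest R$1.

R$800,060

At 69,200 units, contribution = 69,200 × R$17.12 = R$1,184,704.00.
DOL = contribution / EBIT, so EBIT = R$1,184,704.00 / 3.08 = R$384,644.16.
And FC = contribution − EBIT = R$1,184,704.00 − R$384,644.16 = R$800,060.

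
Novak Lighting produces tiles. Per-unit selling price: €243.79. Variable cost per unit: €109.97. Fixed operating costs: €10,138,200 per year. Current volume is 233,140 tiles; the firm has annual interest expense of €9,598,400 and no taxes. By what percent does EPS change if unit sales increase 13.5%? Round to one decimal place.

+36.7%

Total contribution margin = 233,140 × €133.82 = €31,198,794.80.
Subtracting fixed costs: EBIT = €31,198,794.80 − €10,138,200 = €21,060,594.80.
Interest = €9,598,400.00, so EBIT − I = €11,462,194.80.
Degree of combined leverage = contribution ÷ (EBIT − I) = €31,198,794.80 ÷ €11,462,194.80 = 2.7219.
EPS therefore changes by 2.7219 × (+13.5%) = +36.7%.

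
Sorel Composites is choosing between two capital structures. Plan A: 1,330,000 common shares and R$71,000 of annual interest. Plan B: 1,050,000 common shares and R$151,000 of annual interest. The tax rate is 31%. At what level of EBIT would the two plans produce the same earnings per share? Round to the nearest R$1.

R$451,000

Set EPS_A = EPS_B: (EBIT − R$71,000)(1 − 0.31) ÷ 1,330,000 = (EBIT − R$151,000)(1 − 0.31) ÷ 1,050,000.
The (1 − t) factor cancels: (EBIT − 71,000) × 1,050,000 = (EBIT − 151,000) × 1,330,000.
Solving, EBIT = (151,000·1,330,000 − 71,000·1,050,000) / (1,330,000 − 1,050,000) = 126,280,000,000 / 280,000 = 451,000.00.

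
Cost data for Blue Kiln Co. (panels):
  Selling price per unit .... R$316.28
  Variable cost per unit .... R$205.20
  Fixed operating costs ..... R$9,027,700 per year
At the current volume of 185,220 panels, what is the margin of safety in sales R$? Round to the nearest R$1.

R$32,876,656

Each unit contributes R$316.28 − R$205.20 = R$111.08. Break-even units = R$9,027,700 ÷ R$111.08 = 81,272.06; break-even revenue = 81,272.06 × R$316.28 = R$25,704,725.93.
Current sales = 185,220 × R$316.28 = R$58,581,381.60.
Margin of safety = R$58,581,381.60 − R$25,704,725.93 = R$32,876,656.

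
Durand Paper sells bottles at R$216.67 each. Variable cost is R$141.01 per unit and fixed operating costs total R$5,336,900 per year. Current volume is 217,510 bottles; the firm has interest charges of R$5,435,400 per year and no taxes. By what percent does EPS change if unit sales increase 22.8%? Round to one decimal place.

Total contribution margin = 217,510 × R$75.66 = R$16,456,806.60.
EBIT = R$16,456,806.60 − R$5,336,900 = R$11,119,906.60.
Interest = R$5,435,400.00, so EBIT − I = R$5,684,506.60.
Degree of combined leverage = contribution ÷ (EBIT − I) = R$16,456,806.60 ÷ R$5,684,506.60 = 2.8950.
%ΔEPS = DCL × %ΔSales = 2.8950 × +22.8% = +66.0%.

+66.0%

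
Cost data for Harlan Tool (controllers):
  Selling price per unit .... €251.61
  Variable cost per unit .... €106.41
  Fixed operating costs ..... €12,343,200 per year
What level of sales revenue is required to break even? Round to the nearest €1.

€21,388,929

CM per unit = €251.61 − €106.41 = €145.20; CM ratio = €145.20 / €251.61 = 0.5771.
Break-even revenue = fixed costs × price ÷ CM = €12,343,200 × €251.61 ÷ €145.20 = €21,388,929.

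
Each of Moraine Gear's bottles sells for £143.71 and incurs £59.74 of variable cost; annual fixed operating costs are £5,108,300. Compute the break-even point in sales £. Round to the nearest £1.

£8,742,572

CM per unit = £143.71 − £59.74 = £83.97; CM ratio = £83.97 / £143.71 = 0.5843.
Break-even revenue = fixed costs × price ÷ CM = £5,108,300 × £143.71 ÷ £83.97 = £8,742,572.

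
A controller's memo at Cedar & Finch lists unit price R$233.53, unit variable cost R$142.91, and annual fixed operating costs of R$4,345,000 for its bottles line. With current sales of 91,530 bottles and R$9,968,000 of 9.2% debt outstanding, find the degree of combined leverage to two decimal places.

2.74

Contribution at this volume is 91,530 × R$90.62 = R$8,294,448.60.
Subtracting fixed costs: EBIT = R$8,294,448.60 − R$4,345,000 = R$3,949,448.60. Interest = R$917,056.00, so EBIT − I = R$3,032,392.60.
Degree of total leverage = total CM / (EBIT − interest) = R$8,294,448.60 / R$3,032,392.60 = 2.7353.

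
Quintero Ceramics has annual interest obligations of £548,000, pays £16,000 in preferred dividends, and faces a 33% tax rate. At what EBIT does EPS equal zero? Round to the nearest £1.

£571,881

Grossing the preferred dividend up to pre-tax terms: £16,000 / (1 − 0.33) = £23,880.60.
EPS = 0 when EBIT covers interest plus the pre-tax preferred burden: £548,000 + £23,880.60 = £571,880.60.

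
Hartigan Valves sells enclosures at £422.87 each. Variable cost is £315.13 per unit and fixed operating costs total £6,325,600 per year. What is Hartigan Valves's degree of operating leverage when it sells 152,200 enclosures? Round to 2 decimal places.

1.63

Total contribution margin = 152,200 × £107.74 = £16,398,028.00.
Subtracting fixed costs: EBIT = £16,398,028.00 − £6,325,600 = £10,072,428.00.
Degree of operating leverage = £16,398,028.00 / £10,072,428.00 = 1.6280.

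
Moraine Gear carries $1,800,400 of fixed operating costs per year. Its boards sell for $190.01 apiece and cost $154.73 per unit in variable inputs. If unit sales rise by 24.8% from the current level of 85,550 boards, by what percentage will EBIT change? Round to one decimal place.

+61.5%

Total contribution margin = 85,550 × $35.28 = $3,018,204.00.
Operating income = contribution − fixed costs = $3,018,204.00 − $1,800,400 = $1,217,804.00.
Degree of operating leverage = $3,018,204.00 / $1,217,804.00 = 2.4784.
%ΔEBIT = DOL × %ΔSales = 2.4784 × +24.8% = +61.5%.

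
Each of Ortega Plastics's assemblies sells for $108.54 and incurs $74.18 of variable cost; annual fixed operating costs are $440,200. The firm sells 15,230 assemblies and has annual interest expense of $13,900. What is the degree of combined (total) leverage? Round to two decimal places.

Total contribution margin = 15,230 × $34.36 = $523,302.80.
Operating income = contribution − fixed costs = $523,302.80 − $440,200 = $83,102.80. Interest = $13,900.00.
DOL = $523,302.80 ÷ $83,102.80 = 6.2971; DFL = $83,102.80 ÷ $69,202.80 = 1.2009.
Combined leverage = 6.2971 × 1.2009 = 7.5622.

7.56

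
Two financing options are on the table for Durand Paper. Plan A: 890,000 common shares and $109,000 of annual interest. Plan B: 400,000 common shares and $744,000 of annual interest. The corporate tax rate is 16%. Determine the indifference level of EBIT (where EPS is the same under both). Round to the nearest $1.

$1,262,367

At indifference, (EBIT − 109,000)(1 − t)/890,000 = (EBIT − 744,000)(1 − t)/400,000.
The (1 − t) factor cancels: (EBIT − 109,000) × 400,000 = (EBIT − 744,000) × 890,000.
EBIT × (890,000 − 400,000) = 744,000 × 890,000 − 109,000 × 400,000 = 618,560,000,000, so EBIT = 618,560,000,000 ÷ 490,000 = 1,262,367.35.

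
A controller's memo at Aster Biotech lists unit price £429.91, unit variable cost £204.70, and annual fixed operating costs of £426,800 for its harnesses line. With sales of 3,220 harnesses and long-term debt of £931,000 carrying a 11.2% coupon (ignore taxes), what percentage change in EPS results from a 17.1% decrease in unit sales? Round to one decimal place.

-63.9%

Total contribution margin = 3,220 × £225.21 = £725,176.20.
Subtracting fixed costs: EBIT = £725,176.20 − £426,800 = £298,376.20.
Interest = £104,272.00, so EBIT − I = £194,104.20.
DCL = total CM / (EBIT − I) = £725,176.20 / £194,104.20 = 3.7360.
EPS therefore changes by 3.7360 × (-17.1%) = -63.9%.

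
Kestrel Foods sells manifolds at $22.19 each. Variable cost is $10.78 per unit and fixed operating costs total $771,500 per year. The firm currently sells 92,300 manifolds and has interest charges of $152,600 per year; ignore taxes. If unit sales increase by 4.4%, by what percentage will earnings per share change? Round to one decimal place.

+35.9%

Contribution at this volume is 92,300 × $11.41 = $1,053,143.00.
Subtracting fixed costs: EBIT = $1,053,143.00 − $771,500 = $281,643.00.
After interest of $152,600.00, pre-tax earnings = $129,043.00.
DCL = total CM / (EBIT − I) = $1,053,143.00 / $129,043.00 = 8.1612.
EPS therefore changes by 8.1612 × (+4.4%) = +35.9%.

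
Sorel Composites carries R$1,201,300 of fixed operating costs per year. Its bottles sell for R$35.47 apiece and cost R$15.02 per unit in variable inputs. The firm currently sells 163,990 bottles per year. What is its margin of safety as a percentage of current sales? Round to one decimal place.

64.2%

Contribution margin per unit = R$35.47 − R$15.02 = R$20.45. Break-even units = R$1,201,300 ÷ R$20.45 = 58,743.28; break-even revenue = 58,743.28 × R$35.47 = R$2,083,624.01.
Current sales = 163,990 × R$35.47 = R$5,816,725.30.
Margin of safety = (R$5,816,725.30 − R$2,083,624.01) ÷ R$5,816,725.30 = 64.2%.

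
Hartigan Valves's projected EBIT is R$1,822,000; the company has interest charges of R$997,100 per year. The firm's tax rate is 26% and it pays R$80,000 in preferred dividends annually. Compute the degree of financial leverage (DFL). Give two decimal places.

Interest = R$997,100.00.
Preferred dividends grossed up pre-tax: R$80,000 / (1 − 0.26) = R$108,108.11.
DFL = EBIT ÷ [EBIT − I − D_p/(1−t)] = R$1,822,000 ÷ [R$1,822,000 − R$997,100.00 − R$108,108.11] = R$1,822,000 ÷ R$716,791.89 = 2.5419.

2.54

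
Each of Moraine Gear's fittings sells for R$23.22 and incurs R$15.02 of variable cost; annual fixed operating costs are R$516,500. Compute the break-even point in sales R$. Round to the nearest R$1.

Contribution margin per unit = R$23.22 − R$15.02 = R$8.20, a CM ratio of R$8.20 ÷ R$23.22 = 0.3531.
Break-even sales = FC ÷ CM ratio = R$516,500 × R$23.22 / R$8.20 = R$1,462,577.

R$1,462,577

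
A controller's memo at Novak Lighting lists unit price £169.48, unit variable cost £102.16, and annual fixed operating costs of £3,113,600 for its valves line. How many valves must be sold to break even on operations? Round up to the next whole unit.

Each unit contributes £169.48 − £102.16 = £67.32.
Break-even volume = fixed costs ÷ CM per unit = £3,113,600 ÷ £67.32 = 46,250.74, so 46,251 valves.

46,251 valves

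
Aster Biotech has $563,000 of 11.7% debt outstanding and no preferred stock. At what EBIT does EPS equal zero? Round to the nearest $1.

$65,871

Annual interest = 11.7% × $563,000 = $65,871.00.
Without preferred stock the financial break-even is simply EBIT = interest = $65,871.00.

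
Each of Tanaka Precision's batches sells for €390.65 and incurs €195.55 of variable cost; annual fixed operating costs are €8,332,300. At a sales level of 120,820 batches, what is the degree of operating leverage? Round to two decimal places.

1.55

Contribution at this volume is 120,820 × €195.10 = €23,571,982.00.
Subtracting fixed costs: EBIT = €23,571,982.00 − €8,332,300 = €15,239,682.00.
DOL = contribution ÷ EBIT = €23,571,982.00 ÷ €15,239,682.00 = 1.5468.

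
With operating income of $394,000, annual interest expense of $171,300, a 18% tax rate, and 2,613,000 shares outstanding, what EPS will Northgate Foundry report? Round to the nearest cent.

Interest = $171,300.00, so EBT = $394,000 − $171,300.00 = $222,700.00.
Net income = $222,700.00 × (1 − 0.18) = $182,614.00.
EPS = $182,614.00 ÷ 2,613,000 = $0.07.

$0.07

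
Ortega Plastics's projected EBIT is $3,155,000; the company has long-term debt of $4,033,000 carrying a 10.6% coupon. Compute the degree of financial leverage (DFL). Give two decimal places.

1.16

Annual interest charges come to $427,498.00.
Degree of financial leverage = EBIT / (EBIT − interest) = $3,155,000 / $2,727,502.00 = 1.1567.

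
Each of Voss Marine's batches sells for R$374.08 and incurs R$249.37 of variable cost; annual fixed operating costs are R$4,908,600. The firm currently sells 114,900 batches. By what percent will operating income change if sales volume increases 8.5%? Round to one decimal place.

+12.9%

Contribution at this volume is 114,900 × R$124.71 = R$14,329,179.00.
Subtracting fixed costs: EBIT = R$14,329,179.00 − R$4,908,600 = R$9,420,579.00.
Degree of operating leverage = R$14,329,179.00 / R$9,420,579.00 = 1.5211.
Operating income changes by 1.5211 × +8.5% = +12.9%.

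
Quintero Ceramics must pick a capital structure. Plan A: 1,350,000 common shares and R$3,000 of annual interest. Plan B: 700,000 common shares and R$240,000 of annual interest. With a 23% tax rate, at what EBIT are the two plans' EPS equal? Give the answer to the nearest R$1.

Set EPS_A = EPS_B: (EBIT − R$3,000)(1 − 0.23) ÷ 1,350,000 = (EBIT − R$240,000)(1 − 0.23) ÷ 700,000.
Cancelling (1 − t) and cross-multiplying: 700,000·(EBIT − 3,000) = 1,350,000·(EBIT − 240,000).
Solving, EBIT = (240,000·1,350,000 − 3,000·700,000) / (1,350,000 − 700,000) = 321,900,000,000 / 650,000 = 495,230.77.

R$495,231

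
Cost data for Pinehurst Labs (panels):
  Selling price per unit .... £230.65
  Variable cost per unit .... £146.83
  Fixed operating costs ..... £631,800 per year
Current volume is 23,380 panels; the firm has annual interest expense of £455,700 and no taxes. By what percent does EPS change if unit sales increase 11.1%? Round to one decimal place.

Total contribution margin = 23,380 × £83.82 = £1,959,711.60.
Subtracting fixed costs: EBIT = £1,959,711.60 − £631,800 = £1,327,911.60.
After interest of £455,700.00, pre-tax earnings = £872,211.60.
Degree of combined leverage = contribution ÷ (EBIT − I) = £1,959,711.60 ÷ £872,211.60 = 2.2468.
EPS therefore changes by 2.2468 × (+11.1%) = +24.9%.

+24.9%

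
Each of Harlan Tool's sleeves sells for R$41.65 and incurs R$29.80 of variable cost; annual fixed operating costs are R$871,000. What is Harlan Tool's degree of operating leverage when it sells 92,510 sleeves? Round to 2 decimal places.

At 92,510 units, contribution = 92,510 × R$11.85 = R$1,096,243.50.
Operating income = contribution − fixed costs = R$1,096,243.50 − R$871,000 = R$225,243.50.
So DOL = total CM / EBIT = R$1,096,243.50 / R$225,243.50 = 4.8669.

4.87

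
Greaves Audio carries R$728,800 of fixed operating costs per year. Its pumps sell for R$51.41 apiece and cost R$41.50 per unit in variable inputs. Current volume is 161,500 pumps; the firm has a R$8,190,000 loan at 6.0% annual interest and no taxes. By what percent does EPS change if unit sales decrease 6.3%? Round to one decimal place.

At 161,500 units, contribution = 161,500 × R$9.91 = R$1,600,465.00.
EBIT = R$1,600,465.00 − R$728,800 = R$871,665.00.
Interest = R$491,400.00, so EBIT − I = R$380,265.00.
DCL = total CM / (EBIT − I) = R$1,600,465.00 / R$380,265.00 = 4.2088.
EPS therefore changes by 4.2088 × (-6.3%) = -26.5%.

-26.5%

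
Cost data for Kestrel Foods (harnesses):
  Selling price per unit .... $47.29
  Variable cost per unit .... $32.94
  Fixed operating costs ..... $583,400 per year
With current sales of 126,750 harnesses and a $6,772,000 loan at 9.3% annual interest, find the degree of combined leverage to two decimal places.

At 126,750 units, contribution = 126,750 × $14.35 = $1,818,862.50.
EBIT = $1,818,862.50 − $583,400 = $1,235,462.50. Interest = $629,796.00.
DOL = $1,818,862.50 ÷ $1,235,462.50 = 1.4722; DFL = $1,235,462.50 ÷ $605,666.50 = 2.0398.
Combined leverage = 1.4722 × 2.0398 = 3.0030.

3.00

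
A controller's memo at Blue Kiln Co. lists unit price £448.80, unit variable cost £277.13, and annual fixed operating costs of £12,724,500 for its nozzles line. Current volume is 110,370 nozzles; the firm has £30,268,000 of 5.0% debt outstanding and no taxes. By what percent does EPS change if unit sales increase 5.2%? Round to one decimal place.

Contribution at this volume is 110,370 × £171.67 = £18,947,217.90.
Operating income = contribution − fixed costs = £18,947,217.90 − £12,724,500 = £6,222,717.90.
After interest of £1,513,400.00, pre-tax earnings = £4,709,317.90.
Degree of combined leverage = contribution ÷ (EBIT − I) = £18,947,217.90 ÷ £4,709,317.90 = 4.0233.
%ΔEPS = DCL × %ΔSales = 4.0233 × +5.2% = +20.9%.

+20.9%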